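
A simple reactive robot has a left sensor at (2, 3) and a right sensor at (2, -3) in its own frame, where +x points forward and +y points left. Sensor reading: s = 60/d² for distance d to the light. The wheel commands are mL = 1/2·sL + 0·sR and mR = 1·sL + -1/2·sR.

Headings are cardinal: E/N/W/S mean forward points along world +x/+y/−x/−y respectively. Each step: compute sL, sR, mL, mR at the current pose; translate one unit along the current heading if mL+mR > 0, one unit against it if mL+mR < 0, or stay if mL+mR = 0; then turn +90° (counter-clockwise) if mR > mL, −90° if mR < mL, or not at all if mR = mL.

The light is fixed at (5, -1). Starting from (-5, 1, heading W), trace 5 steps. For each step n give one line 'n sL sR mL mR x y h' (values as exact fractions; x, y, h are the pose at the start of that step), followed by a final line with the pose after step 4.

0 12/29 60/169 6/29 1158/4901 -5 1 W
1 15/16 15/49 15/32 615/784 -6 1 S
2 60/97 12/17 30/97 438/1649 -6 0 E
3 6/5 6/17 3/5 87/85 -5 0 S
4 60/73 60/73 30/73 30/73 -5 -1 E
final -4 -1 E

n=0: pose=(-5,1,W); sL=12/29, sR=60/169; mL=6/29, mR=1158/4901; mL+mR=2172/4901 → advance +1; mR−mL=144/4901 → turn +1·90°
n=1: pose=(-6,1,S); sL=15/16, sR=15/49; mL=15/32, mR=615/784; mL+mR=1965/1568 → advance +1; mR−mL=495/1568 → turn +1·90°
n=2: pose=(-6,0,E); sL=60/97, sR=12/17; mL=30/97, mR=438/1649; mL+mR=948/1649 → advance +1; mR−mL=-72/1649 → turn -1·90°
n=3: pose=(-5,0,S); sL=6/5, sR=6/17; mL=3/5, mR=87/85; mL+mR=138/85 → advance +1; mR−mL=36/85 → turn +1·90°
n=4: pose=(-5,-1,E); sL=60/73, sR=60/73; mL=30/73, mR=30/73; mL+mR=60/73 → advance +1; mR−mL=0 → turn +0·90°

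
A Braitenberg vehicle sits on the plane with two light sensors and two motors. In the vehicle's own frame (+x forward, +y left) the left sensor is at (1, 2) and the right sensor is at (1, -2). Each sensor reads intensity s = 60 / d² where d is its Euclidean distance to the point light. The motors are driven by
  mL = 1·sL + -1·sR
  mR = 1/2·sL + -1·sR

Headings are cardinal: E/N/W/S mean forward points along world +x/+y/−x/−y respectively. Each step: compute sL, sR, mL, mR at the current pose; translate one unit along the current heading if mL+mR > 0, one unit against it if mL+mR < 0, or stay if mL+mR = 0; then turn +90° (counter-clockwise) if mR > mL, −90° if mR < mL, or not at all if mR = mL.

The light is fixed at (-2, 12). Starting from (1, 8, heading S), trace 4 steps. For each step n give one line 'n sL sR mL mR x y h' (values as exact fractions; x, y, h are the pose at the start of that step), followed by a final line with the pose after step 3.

n=0: pose=(1,8,S); sL=6/5, sR=30/13; mL=-72/65, mR=-111/65; mL+mR=-183/65 → advance -1; mR−mL=-3/5 → turn -1·90°
n=1: pose=(1,9,W); sL=60/29, sR=12; mL=-288/29, mR=-318/29; mL+mR=-606/29 → advance -1; mR−mL=-30/29 → turn -1·90°
n=2: pose=(2,9,N); sL=15/2, sR=3/2; mL=6, mR=9/4; mL+mR=33/4 → advance +1; mR−mL=-15/4 → turn -1·90°
n=3: pose=(2,10,E); sL=12/5, sR=60/41; mL=192/205, mR=-54/205; mL+mR=138/205 → advance +1; mR−mL=-6/5 → turn -1·90°

0 6/5 30/13 -72/65 -111/65 1 8 S
1 60/29 12 -288/29 -318/29 1 9 W
2 15/2 3/2 6 9/4 2 9 N
3 12/5 60/41 192/205 -54/205 2 10 E
final 3 10 S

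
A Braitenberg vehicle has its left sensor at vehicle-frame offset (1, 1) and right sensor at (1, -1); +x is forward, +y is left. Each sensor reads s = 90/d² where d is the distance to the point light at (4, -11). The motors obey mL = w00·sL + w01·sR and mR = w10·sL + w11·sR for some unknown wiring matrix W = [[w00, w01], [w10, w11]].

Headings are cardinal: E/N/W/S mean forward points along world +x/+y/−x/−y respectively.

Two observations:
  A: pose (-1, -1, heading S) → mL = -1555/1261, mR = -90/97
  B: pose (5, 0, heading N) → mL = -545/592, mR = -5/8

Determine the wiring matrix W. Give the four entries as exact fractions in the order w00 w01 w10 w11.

-1/2 -1 -1 0

obs A: pose=(-1,-1,S) → sL=90/97, sR=10/13, mL=-1555/1261, mR=-90/97
obs B: pose=(5,0,N) → sL=5/8, sR=45/74, mL=-545/592, mR=-5/8
sensor matrix S = [[90/97, 10/13], [5/8, 45/74]]; det S = 15575/186628
solve [mL_A; mL_B] = S·[w00; w01] and [mR_A; mR_B] = S·[w10; w11]:
  w00 = -1/2, w01 = -1, w10 = -1, w11 = 0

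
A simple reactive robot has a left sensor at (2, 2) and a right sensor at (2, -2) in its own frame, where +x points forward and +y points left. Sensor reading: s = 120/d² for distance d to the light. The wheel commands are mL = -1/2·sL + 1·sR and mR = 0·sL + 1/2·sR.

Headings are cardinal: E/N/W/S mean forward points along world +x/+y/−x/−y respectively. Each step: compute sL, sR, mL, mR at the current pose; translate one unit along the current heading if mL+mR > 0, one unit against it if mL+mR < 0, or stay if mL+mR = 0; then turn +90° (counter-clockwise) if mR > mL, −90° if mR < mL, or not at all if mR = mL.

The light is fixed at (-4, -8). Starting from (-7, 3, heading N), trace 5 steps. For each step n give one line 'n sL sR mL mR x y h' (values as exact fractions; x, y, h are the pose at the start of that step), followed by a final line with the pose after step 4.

n=0: pose=(-7,3,N); sL=60/97, sR=12/17; mL=654/1649, mR=6/17; mL+mR=1236/1649 → advance +1; mR−mL=-72/1649 → turn -1·90°
n=1: pose=(-7,4,E); sL=120/197, sR=120/101; mL=17580/19897, mR=60/101; mL+mR=29400/19897 → advance +1; mR−mL=-5760/19897 → turn -1·90°
n=2: pose=(-6,4,S); sL=6/5, sR=30/29; mL=63/145, mR=15/29; mL+mR=138/145 → advance +1; mR−mL=12/145 → turn +1·90°
n=3: pose=(-6,3,E); sL=120/169, sR=40/27; mL=5140/4563, mR=20/27; mL+mR=2840/1521 → advance +1; mR−mL=-1760/4563 → turn -1·90°
n=4: pose=(-5,3,S); sL=60/41, sR=4/3; mL=74/123, mR=2/3; mL+mR=52/41 → advance +1; mR−mL=8/123 → turn +1·90°

0 60/97 12/17 654/1649 6/17 -7 3 N
1 120/197 120/101 17580/19897 60/101 -7 4 E
2 6/5 30/29 63/145 15/29 -6 4 S
3 120/169 40/27 5140/4563 20/27 -6 3 E
4 60/41 4/3 74/123 2/3 -5 3 S
final -5 2 E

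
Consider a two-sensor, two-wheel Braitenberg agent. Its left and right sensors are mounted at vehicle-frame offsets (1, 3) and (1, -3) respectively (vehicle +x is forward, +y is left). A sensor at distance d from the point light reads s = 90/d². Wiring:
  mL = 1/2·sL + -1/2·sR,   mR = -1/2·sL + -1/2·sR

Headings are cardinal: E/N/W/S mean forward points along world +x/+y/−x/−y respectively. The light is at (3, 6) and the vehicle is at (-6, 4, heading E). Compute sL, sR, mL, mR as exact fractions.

18/13 90/89 216/1157 -1386/1157

left sensor world pos  = (-5, 7); dL² = 65
right sensor world pos = (-5, 1); dR² = 89
sL = 90/65 = 18/13
sR = 90/89 = 90/89
mL = 1/2·sL + -1/2·sR = 216/1157
mR = -1/2·sL + -1/2·sR = -1386/1157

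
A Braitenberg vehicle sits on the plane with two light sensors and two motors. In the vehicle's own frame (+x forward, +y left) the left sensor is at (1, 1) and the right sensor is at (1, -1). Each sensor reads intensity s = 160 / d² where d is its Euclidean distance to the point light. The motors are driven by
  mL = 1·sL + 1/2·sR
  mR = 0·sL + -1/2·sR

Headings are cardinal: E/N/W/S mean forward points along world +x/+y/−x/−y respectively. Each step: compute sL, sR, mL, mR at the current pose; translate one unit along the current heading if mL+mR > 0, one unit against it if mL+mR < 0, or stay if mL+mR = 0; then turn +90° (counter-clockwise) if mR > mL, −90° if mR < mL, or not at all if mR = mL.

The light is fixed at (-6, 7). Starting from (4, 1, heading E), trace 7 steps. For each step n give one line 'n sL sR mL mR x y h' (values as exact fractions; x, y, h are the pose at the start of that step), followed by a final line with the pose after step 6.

0 80/73 16/17 1944/1241 -8/17 4 1 E
1 160/193 160/149 39280/28757 -80/149 5 1 S
2 40/41 20/17 1090/697 -10/17 5 0 W
3 160/117 160/157 34480/18369 -80/157 4 0 N
4 80/73 16/17 1944/1241 -8/17 4 1 E
5 160/193 160/149 39280/28757 -80/149 5 1 S
6 40/41 20/17 1090/697 -10/17 5 0 W
final 4 0 N

n=0: pose=(4,1,E); sL=80/73, sR=16/17; mL=1944/1241, mR=-8/17; mL+mR=80/73 → advance +1; mR−mL=-2528/1241 → turn -1·90°
n=1: pose=(5,1,S); sL=160/193, sR=160/149; mL=39280/28757, mR=-80/149; mL+mR=160/193 → advance +1; mR−mL=-54720/28757 → turn -1·90°
n=2: pose=(5,0,W); sL=40/41, sR=20/17; mL=1090/697, mR=-10/17; mL+mR=40/41 → advance +1; mR−mL=-1500/697 → turn -1·90°
n=3: pose=(4,0,N); sL=160/117, sR=160/157; mL=34480/18369, mR=-80/157; mL+mR=160/117 → advance +1; mR−mL=-43840/18369 → turn -1·90°
n=4: pose=(4,1,E); sL=80/73, sR=16/17; mL=1944/1241, mR=-8/17; mL+mR=80/73 → advance +1; mR−mL=-2528/1241 → turn -1·90°
n=5: pose=(5,1,S); sL=160/193, sR=160/149; mL=39280/28757, mR=-80/149; mL+mR=160/193 → advance +1; mR−mL=-54720/28757 → turn -1·90°
n=6: pose=(5,0,W); sL=40/41, sR=20/17; mL=1090/697, mR=-10/17; mL+mR=40/41 → advance +1; mR−mL=-1500/697 → turn -1·90°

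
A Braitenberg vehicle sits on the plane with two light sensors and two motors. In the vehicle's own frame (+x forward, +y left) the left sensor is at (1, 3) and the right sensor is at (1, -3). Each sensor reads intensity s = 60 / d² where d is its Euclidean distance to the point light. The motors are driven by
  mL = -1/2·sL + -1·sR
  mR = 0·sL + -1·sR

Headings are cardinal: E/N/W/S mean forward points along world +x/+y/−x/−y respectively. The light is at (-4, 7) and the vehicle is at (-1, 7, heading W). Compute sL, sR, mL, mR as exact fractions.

left sensor world pos  = (-2, 4); dL² = 13
right sensor world pos = (-2, 10); dR² = 13
sL = 60/13 = 60/13
sR = 60/13 = 60/13
mL = -1/2·sL + -1·sR = -90/13
mR = 0·sL + -1·sR = -60/13

60/13 60/13 -90/13 -60/13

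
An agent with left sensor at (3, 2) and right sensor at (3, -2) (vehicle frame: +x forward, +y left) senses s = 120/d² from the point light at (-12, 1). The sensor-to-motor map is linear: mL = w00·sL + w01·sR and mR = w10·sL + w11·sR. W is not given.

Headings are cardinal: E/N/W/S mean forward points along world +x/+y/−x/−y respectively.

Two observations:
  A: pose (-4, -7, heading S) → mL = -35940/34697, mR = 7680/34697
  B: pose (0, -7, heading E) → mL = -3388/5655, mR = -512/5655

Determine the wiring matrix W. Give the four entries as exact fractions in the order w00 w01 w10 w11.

-1/2 -1 -1 1

obs A: pose=(-4,-7,S) → sL=120/221, sR=120/157, mL=-35940/34697, mR=7680/34697
obs B: pose=(0,-7,E) → sL=40/87, sR=24/65, mL=-3388/5655, mR=-512/5655
sensor matrix S = [[120/221, 120/157], [40/87, 24/65]]; det S = -1974272/13080769
solve [mL_A; mL_B] = S·[w00; w01] and [mR_A; mR_B] = S·[w10; w11]:
  w00 = -1/2, w01 = -1, w10 = -1, w11 = 1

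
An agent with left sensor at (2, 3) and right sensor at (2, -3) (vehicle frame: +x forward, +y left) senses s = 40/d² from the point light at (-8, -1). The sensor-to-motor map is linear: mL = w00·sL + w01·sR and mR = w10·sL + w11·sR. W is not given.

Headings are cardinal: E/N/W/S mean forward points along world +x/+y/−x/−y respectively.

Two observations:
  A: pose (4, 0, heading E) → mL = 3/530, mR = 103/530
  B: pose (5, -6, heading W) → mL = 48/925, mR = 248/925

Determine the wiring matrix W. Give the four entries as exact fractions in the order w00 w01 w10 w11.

-1/2 1/2 1/2 1/2

obs A: pose=(4,0,E) → sL=10/53, sR=1/5, mL=3/530, mR=103/530
obs B: pose=(5,-6,W) → sL=8/37, sR=8/25, mL=48/925, mR=248/925
sensor matrix S = [[10/53, 1/5], [8/37, 8/25]]; det S = 168/9805
solve [mL_A; mL_B] = S·[w00; w01] and [mR_A; mR_B] = S·[w10; w11]:
  w00 = -1/2, w01 = 1/2, w10 = 1/2, w11 = 1/2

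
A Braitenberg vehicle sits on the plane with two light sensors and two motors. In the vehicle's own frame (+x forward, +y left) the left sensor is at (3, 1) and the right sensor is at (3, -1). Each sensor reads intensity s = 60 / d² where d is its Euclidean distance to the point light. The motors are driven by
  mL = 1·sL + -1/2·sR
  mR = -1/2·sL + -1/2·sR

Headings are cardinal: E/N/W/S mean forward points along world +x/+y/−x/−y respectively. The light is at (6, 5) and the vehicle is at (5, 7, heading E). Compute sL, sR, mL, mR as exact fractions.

left sensor world pos  = (8, 8); dL² = 13
right sensor world pos = (8, 6); dR² = 5
sL = 60/13 = 60/13
sR = 60/5 = 12
mL = 1·sL + -1/2·sR = -18/13
mR = -1/2·sL + -1/2·sR = -108/13

60/13 12 -18/13 -108/13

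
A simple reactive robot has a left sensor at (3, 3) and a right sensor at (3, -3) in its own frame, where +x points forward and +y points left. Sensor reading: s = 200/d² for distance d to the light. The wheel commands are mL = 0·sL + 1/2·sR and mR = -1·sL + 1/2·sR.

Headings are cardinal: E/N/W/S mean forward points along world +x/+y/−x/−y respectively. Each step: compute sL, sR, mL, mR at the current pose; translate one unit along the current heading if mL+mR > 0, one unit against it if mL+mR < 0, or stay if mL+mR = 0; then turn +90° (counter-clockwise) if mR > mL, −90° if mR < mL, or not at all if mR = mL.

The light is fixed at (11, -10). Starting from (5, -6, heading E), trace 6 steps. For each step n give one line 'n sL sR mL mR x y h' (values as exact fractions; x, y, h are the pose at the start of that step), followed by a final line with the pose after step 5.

0 100/29 20 10 190/29 5 -6 E
1 40 40/13 20/13 -500/13 6 -6 S
2 50/17 25/16 25/32 -1175/544 6 -5 W
3 200/113 40/13 20/13 -340/1469 7 -5 N
4 100/41 20 10 310/41 7 -4 E
5 200/9 40/9 20/9 -20 8 -4 S
final 8 -3 W

n=0: pose=(5,-6,E); sL=100/29, sR=20; mL=10, mR=190/29; mL+mR=480/29 → advance +1; mR−mL=-100/29 → turn -1·90°
n=1: pose=(6,-6,S); sL=40, sR=40/13; mL=20/13, mR=-500/13; mL+mR=-480/13 → advance -1; mR−mL=-40 → turn -1·90°
n=2: pose=(6,-5,W); sL=50/17, sR=25/16; mL=25/32, mR=-1175/544; mL+mR=-375/272 → advance -1; mR−mL=-50/17 → turn -1·90°
n=3: pose=(7,-5,N); sL=200/113, sR=40/13; mL=20/13, mR=-340/1469; mL+mR=1920/1469 → advance +1; mR−mL=-200/113 → turn -1·90°
n=4: pose=(7,-4,E); sL=100/41, sR=20; mL=10, mR=310/41; mL+mR=720/41 → advance +1; mR−mL=-100/41 → turn -1·90°
n=5: pose=(8,-4,S); sL=200/9, sR=40/9; mL=20/9, mR=-20; mL+mR=-160/9 → advance -1; mR−mL=-200/9 → turn -1·90°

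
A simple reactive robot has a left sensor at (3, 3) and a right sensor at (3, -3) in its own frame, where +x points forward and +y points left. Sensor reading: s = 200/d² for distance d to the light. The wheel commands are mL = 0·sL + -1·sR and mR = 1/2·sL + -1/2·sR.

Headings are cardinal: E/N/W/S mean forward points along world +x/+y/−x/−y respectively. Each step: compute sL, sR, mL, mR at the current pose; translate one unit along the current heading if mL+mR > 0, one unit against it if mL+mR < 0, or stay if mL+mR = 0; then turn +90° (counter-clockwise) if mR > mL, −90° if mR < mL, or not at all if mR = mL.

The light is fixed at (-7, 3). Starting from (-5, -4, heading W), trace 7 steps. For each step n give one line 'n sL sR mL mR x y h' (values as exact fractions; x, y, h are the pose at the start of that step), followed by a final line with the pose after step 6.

n=0: pose=(-5,-4,W); sL=200/101, sR=200/17; mL=-200/17, mR=-8400/1717; mL+mR=-28600/1717 → advance -1; mR−mL=11800/1717 → turn +1·90°
n=1: pose=(-4,-4,S); sL=25/17, sR=2; mL=-2, mR=-9/34; mL+mR=-77/34 → advance -1; mR−mL=59/34 → turn +1·90°
n=2: pose=(-4,-3,E); sL=40/9, sR=200/117; mL=-200/117, mR=160/117; mL+mR=-40/117 → advance -1; mR−mL=40/13 → turn +1·90°
n=3: pose=(-5,-3,N); sL=20, sR=100/17; mL=-100/17, mR=120/17; mL+mR=20/17 → advance +1; mR−mL=220/17 → turn +1·90°
n=4: pose=(-5,-2,W); sL=40/13, sR=40; mL=-40, mR=-240/13; mL+mR=-760/13 → advance -1; mR−mL=280/13 → turn +1·90°
n=5: pose=(-4,-2,S); sL=2, sR=25/8; mL=-25/8, mR=-9/16; mL+mR=-59/16 → advance -1; mR−mL=41/16 → turn +1·90°
n=6: pose=(-4,-1,E); sL=200/37, sR=40/17; mL=-40/17, mR=960/629; mL+mR=-520/629 → advance -1; mR−mL=2440/629 → turn +1·90°

0 200/101 200/17 -200/17 -8400/1717 -5 -4 W
1 25/17 2 -2 -9/34 -4 -4 S
2 40/9 200/117 -200/117 160/117 -4 -3 E
3 20 100/17 -100/17 120/17 -5 -3 N
4 40/13 40 -40 -240/13 -5 -2 W
5 2 25/8 -25/8 -9/16 -4 -2 S
6 200/37 40/17 -40/17 960/629 -4 -1 E
final -5 -1 N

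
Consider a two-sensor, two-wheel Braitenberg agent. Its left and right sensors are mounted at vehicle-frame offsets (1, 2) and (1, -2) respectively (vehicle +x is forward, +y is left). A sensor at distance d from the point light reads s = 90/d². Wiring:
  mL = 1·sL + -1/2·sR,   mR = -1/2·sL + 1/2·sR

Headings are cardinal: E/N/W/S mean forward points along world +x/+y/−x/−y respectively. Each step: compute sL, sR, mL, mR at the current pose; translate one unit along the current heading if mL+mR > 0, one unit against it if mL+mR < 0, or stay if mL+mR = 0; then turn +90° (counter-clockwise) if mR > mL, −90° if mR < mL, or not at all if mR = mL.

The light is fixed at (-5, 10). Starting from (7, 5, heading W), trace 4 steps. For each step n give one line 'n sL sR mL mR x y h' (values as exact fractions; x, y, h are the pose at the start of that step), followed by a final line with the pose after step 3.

0 9/17 9/13 81/442 18/221 7 5 W
1 90/97 18/37 2457/3589 -792/3589 6 5 N
2 45/74 1/2 53/148 -2/37 6 6 E
3 90/221 18/25 261/5525 864/5525 7 6 S
final 7 5 E

n=0: pose=(7,5,W); sL=9/17, sR=9/13; mL=81/442, mR=18/221; mL+mR=9/34 → advance +1; mR−mL=-45/442 → turn -1·90°
n=1: pose=(6,5,N); sL=90/97, sR=18/37; mL=2457/3589, mR=-792/3589; mL+mR=45/97 → advance +1; mR−mL=-3249/3589 → turn -1·90°
n=2: pose=(6,6,E); sL=45/74, sR=1/2; mL=53/148, mR=-2/37; mL+mR=45/148 → advance +1; mR−mL=-61/148 → turn -1·90°
n=3: pose=(7,6,S); sL=90/221, sR=18/25; mL=261/5525, mR=864/5525; mL+mR=45/221 → advance +1; mR−mL=603/5525 → turn +1·90°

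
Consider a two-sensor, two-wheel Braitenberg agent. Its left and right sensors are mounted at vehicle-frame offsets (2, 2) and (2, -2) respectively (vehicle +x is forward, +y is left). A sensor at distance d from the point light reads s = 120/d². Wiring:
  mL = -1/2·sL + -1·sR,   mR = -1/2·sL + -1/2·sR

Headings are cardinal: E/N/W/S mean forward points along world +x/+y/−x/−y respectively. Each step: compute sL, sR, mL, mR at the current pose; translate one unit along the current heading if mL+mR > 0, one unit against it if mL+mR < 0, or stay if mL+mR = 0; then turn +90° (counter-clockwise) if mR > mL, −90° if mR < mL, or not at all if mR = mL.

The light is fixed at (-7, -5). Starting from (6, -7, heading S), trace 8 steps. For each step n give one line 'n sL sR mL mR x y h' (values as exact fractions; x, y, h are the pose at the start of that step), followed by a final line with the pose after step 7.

0 120/241 120/137 -37140/33017 -22680/33017 6 -7 S
1 60/113 20/39 -3430/4407 -2300/4407 6 -6 E
2 120/101 120/197 -23940/19897 -17880/19897 5 -6 N
3 30/29 6/5 -249/145 -162/145 5 -7 W
4 120/241 120/137 -37140/33017 -22680/33017 6 -7 S
5 60/113 20/39 -3430/4407 -2300/4407 6 -6 E
6 120/101 120/197 -23940/19897 -17880/19897 5 -6 N
7 30/29 6/5 -249/145 -162/145 5 -7 W
final 6 -7 S

n=0: pose=(6,-7,S); sL=120/241, sR=120/137; mL=-37140/33017, mR=-22680/33017; mL+mR=-59820/33017 → advance -1; mR−mL=60/137 → turn +1·90°
n=1: pose=(6,-6,E); sL=60/113, sR=20/39; mL=-3430/4407, mR=-2300/4407; mL+mR=-1910/1469 → advance -1; mR−mL=10/39 → turn +1·90°
n=2: pose=(5,-6,N); sL=120/101, sR=120/197; mL=-23940/19897, mR=-17880/19897; mL+mR=-41820/19897 → advance -1; mR−mL=60/197 → turn +1·90°
n=3: pose=(5,-7,W); sL=30/29, sR=6/5; mL=-249/145, mR=-162/145; mL+mR=-411/145 → advance -1; mR−mL=3/5 → turn +1·90°
n=4: pose=(6,-7,S); sL=120/241, sR=120/137; mL=-37140/33017, mR=-22680/33017; mL+mR=-59820/33017 → advance -1; mR−mL=60/137 → turn +1·90°
n=5: pose=(6,-6,E); sL=60/113, sR=20/39; mL=-3430/4407, mR=-2300/4407; mL+mR=-1910/1469 → advance -1; mR−mL=10/39 → turn +1·90°
n=6: pose=(5,-6,N); sL=120/101, sR=120/197; mL=-23940/19897, mR=-17880/19897; mL+mR=-41820/19897 → advance -1; mR−mL=60/197 → turn +1·90°
n=7: pose=(5,-7,W); sL=30/29, sR=6/5; mL=-249/145, mR=-162/145; mL+mR=-411/145 → advance -1; mR−mL=3/5 → turn +1·90°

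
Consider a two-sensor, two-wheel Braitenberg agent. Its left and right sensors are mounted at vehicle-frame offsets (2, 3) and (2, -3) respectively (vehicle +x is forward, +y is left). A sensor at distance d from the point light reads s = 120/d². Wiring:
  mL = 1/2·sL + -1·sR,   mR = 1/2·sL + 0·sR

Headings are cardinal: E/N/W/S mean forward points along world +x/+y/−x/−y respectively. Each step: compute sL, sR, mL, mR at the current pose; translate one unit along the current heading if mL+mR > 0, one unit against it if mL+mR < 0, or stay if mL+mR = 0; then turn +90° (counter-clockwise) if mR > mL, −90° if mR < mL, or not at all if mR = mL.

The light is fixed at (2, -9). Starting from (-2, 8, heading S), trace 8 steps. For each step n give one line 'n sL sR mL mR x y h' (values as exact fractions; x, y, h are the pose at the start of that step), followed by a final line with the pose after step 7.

n=0: pose=(-2,8,S); sL=60/113, sR=60/137; mL=-2670/15481, mR=30/113; mL+mR=1440/15481 → advance +1; mR−mL=60/137 → turn +1·90°
n=1: pose=(-2,7,E); sL=24/73, sR=120/173; mL=-6684/12629, mR=12/73; mL+mR=-4608/12629 → advance -1; mR−mL=120/173 → turn +1·90°
n=2: pose=(-3,7,N); sL=30/97, sR=15/41; mL=-840/3977, mR=15/97; mL+mR=-225/3977 → advance -1; mR−mL=15/41 → turn +1·90°
n=3: pose=(-3,6,W); sL=120/193, sR=120/373; mL=-780/71989, mR=60/193; mL+mR=21600/71989 → advance +1; mR−mL=120/373 → turn +1·90°
n=4: pose=(-4,6,S); sL=60/89, sR=12/25; mL=-318/2225, mR=30/89; mL+mR=432/2225 → advance +1; mR−mL=12/25 → turn +1·90°
n=5: pose=(-4,5,E); sL=24/61, sR=120/137; mL=-5676/8357, mR=12/61; mL+mR=-4032/8357 → advance -1; mR−mL=120/137 → turn +1·90°
n=6: pose=(-5,5,N); sL=30/89, sR=15/34; mL=-825/3026, mR=15/89; mL+mR=-315/3026 → advance -1; mR−mL=15/34 → turn +1·90°
n=7: pose=(-5,4,W); sL=120/181, sR=120/337; mL=-1500/60997, mR=60/181; mL+mR=18720/60997 → advance +1; mR−mL=120/337 → turn +1·90°

0 60/113 60/137 -2670/15481 30/113 -2 8 S
1 24/73 120/173 -6684/12629 12/73 -2 7 E
2 30/97 15/41 -840/3977 15/97 -3 7 N
3 120/193 120/373 -780/71989 60/193 -3 6 W
4 60/89 12/25 -318/2225 30/89 -4 6 S
5 24/61 120/137 -5676/8357 12/61 -4 5 E
6 30/89 15/34 -825/3026 15/89 -5 5 N
7 120/181 120/337 -1500/60997 60/181 -5 4 W
final -6 4 S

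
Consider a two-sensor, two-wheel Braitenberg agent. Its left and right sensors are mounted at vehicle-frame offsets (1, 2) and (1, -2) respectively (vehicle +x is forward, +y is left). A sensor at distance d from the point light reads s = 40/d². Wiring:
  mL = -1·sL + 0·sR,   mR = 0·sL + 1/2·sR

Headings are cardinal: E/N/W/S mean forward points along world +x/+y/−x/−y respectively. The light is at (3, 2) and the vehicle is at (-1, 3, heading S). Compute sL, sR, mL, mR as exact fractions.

left sensor world pos  = (1, 2); dL² = 4
right sensor world pos = (-3, 2); dR² = 36
sL = 40/4 = 10
sR = 40/36 = 10/9
mL = -1·sL + 0·sR = -10
mR = 0·sL + 1/2·sR = 5/9

10 10/9 -10 5/9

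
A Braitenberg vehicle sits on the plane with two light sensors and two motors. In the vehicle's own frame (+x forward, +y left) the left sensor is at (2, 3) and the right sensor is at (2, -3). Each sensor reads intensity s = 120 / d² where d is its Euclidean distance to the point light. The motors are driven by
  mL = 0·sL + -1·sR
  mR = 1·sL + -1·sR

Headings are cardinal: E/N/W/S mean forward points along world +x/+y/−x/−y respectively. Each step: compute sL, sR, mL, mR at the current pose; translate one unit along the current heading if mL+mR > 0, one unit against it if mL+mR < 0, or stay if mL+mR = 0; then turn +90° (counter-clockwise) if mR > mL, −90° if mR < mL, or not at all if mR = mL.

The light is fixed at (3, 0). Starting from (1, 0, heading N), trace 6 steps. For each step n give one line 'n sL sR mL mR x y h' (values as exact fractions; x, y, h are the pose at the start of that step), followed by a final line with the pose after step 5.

0 120/29 24 -24 -576/29 1 0 N
1 15/4 6 -6 -9/4 1 -1 W
2 120/13 24/5 -24/5 288/65 2 -1 S
3 12 12 -12 0 2 0 E
4 120/29 24 -24 -576/29 1 0 N
5 15/4 6 -6 -9/4 1 -1 W
final 2 -1 S

n=0: pose=(1,0,N); sL=120/29, sR=24; mL=-24, mR=-576/29; mL+mR=-1272/29 → advance -1; mR−mL=120/29 → turn +1·90°
n=1: pose=(1,-1,W); sL=15/4, sR=6; mL=-6, mR=-9/4; mL+mR=-33/4 → advance -1; mR−mL=15/4 → turn +1·90°
n=2: pose=(2,-1,S); sL=120/13, sR=24/5; mL=-24/5, mR=288/65; mL+mR=-24/65 → advance -1; mR−mL=120/13 → turn +1·90°
n=3: pose=(2,0,E); sL=12, sR=12; mL=-12, mR=0; mL+mR=-12 → advance -1; mR−mL=12 → turn +1·90°
n=4: pose=(1,0,N); sL=120/29, sR=24; mL=-24, mR=-576/29; mL+mR=-1272/29 → advance -1; mR−mL=120/29 → turn +1·90°
n=5: pose=(1,-1,W); sL=15/4, sR=6; mL=-6, mR=-9/4; mL+mR=-33/4 → advance -1; mR−mL=15/4 → turn +1·90°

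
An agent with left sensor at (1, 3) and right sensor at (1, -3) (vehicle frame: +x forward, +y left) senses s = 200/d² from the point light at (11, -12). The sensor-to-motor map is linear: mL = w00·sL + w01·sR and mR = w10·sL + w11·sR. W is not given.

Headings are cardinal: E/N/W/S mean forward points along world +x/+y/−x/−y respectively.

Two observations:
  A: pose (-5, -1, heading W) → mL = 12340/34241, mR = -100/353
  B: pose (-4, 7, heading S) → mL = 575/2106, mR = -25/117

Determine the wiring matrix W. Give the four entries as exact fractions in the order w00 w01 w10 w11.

1 -1/2 -1/2 0

obs A: pose=(-5,-1,W) → sL=200/353, sR=40/97, mL=12340/34241, mR=-100/353
obs B: pose=(-4,7,S) → sL=50/117, sR=25/81, mL=575/2106, mR=-25/117
sensor matrix S = [[200/353, 40/97], [50/117, 25/81]]; det S = -49000/36055773
solve [mL_A; mL_B] = S·[w00; w01] and [mR_A; mR_B] = S·[w10; w11]:
  w00 = 1, w01 = -1/2, w10 = -1/2, w11 = 0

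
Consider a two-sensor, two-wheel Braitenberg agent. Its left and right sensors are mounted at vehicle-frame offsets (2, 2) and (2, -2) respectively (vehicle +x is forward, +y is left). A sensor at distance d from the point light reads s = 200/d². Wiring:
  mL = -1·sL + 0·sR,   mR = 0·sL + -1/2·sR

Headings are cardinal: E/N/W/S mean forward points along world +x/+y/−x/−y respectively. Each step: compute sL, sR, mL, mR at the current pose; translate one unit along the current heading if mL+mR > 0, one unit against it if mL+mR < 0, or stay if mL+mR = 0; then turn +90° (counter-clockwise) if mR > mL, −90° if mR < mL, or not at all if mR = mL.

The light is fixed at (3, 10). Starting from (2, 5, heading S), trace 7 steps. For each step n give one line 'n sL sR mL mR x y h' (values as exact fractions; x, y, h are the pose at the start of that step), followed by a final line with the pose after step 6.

0 4 100/29 -4 -50/29 2 5 S
1 40 200/37 -40 -100/37 2 6 E
2 10 50 -10 -25 1 6 N
3 200/9 200/49 -200/9 -100/49 1 5 E
4 100/17 20 -100/17 -10 0 5 N
5 200/17 40/13 -200/17 -20/13 0 4 E
6 50/13 10 -50/13 -5 -1 4 N
final -1 3 E

n=0: pose=(2,5,S); sL=4, sR=100/29; mL=-4, mR=-50/29; mL+mR=-166/29 → advance -1; mR−mL=66/29 → turn +1·90°
n=1: pose=(2,6,E); sL=40, sR=200/37; mL=-40, mR=-100/37; mL+mR=-1580/37 → advance -1; mR−mL=1380/37 → turn +1·90°
n=2: pose=(1,6,N); sL=10, sR=50; mL=-10, mR=-25; mL+mR=-35 → advance -1; mR−mL=-15 → turn -1·90°
n=3: pose=(1,5,E); sL=200/9, sR=200/49; mL=-200/9, mR=-100/49; mL+mR=-10700/441 → advance -1; mR−mL=8900/441 → turn +1·90°
n=4: pose=(0,5,N); sL=100/17, sR=20; mL=-100/17, mR=-10; mL+mR=-270/17 → advance -1; mR−mL=-70/17 → turn -1·90°
n=5: pose=(0,4,E); sL=200/17, sR=40/13; mL=-200/17, mR=-20/13; mL+mR=-2940/221 → advance -1; mR−mL=2260/221 → turn +1·90°
n=6: pose=(-1,4,N); sL=50/13, sR=10; mL=-50/13, mR=-5; mL+mR=-115/13 → advance -1; mR−mL=-15/13 → turn -1·90°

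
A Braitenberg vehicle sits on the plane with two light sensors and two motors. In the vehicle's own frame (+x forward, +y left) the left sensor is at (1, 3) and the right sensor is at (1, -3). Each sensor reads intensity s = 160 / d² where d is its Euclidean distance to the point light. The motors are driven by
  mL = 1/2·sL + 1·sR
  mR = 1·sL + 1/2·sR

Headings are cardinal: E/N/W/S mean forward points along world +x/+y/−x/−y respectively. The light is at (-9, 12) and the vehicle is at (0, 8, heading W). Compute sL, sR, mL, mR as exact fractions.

left sensor world pos  = (-1, 5); dL² = 113
right sensor world pos = (-1, 11); dR² = 65
sL = 160/113 = 160/113
sR = 160/65 = 32/13
mL = 1/2·sL + 1·sR = 4656/1469
mR = 1·sL + 1/2·sR = 3888/1469

160/113 32/13 4656/1469 3888/1469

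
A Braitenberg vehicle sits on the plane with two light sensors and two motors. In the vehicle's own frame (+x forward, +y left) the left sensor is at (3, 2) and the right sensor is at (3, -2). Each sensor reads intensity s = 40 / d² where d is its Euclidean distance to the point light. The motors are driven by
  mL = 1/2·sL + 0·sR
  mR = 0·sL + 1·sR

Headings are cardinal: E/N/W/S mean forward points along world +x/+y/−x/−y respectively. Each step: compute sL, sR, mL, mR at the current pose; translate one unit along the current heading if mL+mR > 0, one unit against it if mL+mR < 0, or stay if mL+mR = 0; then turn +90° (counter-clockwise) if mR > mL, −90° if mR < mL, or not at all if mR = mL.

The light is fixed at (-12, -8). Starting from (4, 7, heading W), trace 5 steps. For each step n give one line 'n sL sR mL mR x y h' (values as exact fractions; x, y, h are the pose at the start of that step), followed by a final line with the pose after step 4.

n=0: pose=(4,7,W); sL=20/169, sR=20/229; mL=10/169, mR=20/229; mL+mR=5670/38701 → advance +1; mR−mL=1090/38701 → turn +1·90°
n=1: pose=(3,7,S); sL=40/433, sR=40/313; mL=20/433, mR=40/313; mL+mR=23580/135529 → advance +1; mR−mL=11060/135529 → turn +1·90°
n=2: pose=(3,6,E); sL=2/29, sR=10/117; mL=1/29, mR=10/117; mL+mR=407/3393 → advance +1; mR−mL=173/3393 → turn +1·90°
n=3: pose=(4,6,N); sL=8/97, sR=40/613; mL=4/97, mR=40/613; mL+mR=6332/59461 → advance +1; mR−mL=1428/59461 → turn +1·90°
n=4: pose=(4,7,W); sL=20/169, sR=20/229; mL=10/169, mR=20/229; mL+mR=5670/38701 → advance +1; mR−mL=1090/38701 → turn +1·90°

0 20/169 20/229 10/169 20/229 4 7 W
1 40/433 40/313 20/433 40/313 3 7 S
2 2/29 10/117 1/29 10/117 3 6 E
3 8/97 40/613 4/97 40/613 4 6 N
4 20/169 20/229 10/169 20/229 4 7 W
final 3 7 S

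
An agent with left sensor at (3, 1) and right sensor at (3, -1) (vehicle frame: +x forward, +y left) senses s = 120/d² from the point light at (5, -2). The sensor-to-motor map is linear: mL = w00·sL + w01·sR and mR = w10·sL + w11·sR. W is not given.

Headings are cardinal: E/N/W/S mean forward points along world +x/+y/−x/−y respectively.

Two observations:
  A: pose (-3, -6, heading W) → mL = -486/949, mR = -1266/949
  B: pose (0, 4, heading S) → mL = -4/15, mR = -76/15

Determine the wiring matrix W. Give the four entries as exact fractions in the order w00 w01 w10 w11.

obs A: pose=(-3,-6,W) → sL=60/73, sR=12/13, mL=-486/949, mR=-1266/949
obs B: pose=(0,4,S) → sL=24/5, sR=8/3, mL=-4/15, mR=-76/15
sensor matrix S = [[60/73, 12/13], [24/5, 8/3]]; det S = -10624/4745
solve [mL_A; mL_B] = S·[w00; w01] and [mR_A; mR_B] = S·[w10; w11]:
  w00 = 1/2, w01 = -1, w10 = -1/2, w11 = -1

1/2 -1 -1/2 -1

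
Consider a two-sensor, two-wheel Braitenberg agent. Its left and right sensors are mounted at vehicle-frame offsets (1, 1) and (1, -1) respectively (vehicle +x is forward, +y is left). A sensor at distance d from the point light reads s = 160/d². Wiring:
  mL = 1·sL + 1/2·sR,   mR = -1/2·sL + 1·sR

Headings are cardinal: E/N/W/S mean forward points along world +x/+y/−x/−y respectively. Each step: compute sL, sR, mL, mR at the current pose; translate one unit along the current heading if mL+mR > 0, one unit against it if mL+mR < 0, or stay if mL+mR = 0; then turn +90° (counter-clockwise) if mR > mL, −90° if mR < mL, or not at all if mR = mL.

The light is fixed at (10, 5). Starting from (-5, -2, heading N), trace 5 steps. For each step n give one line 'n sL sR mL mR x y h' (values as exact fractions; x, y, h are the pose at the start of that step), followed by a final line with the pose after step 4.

n=0: pose=(-5,-2,N); sL=40/73, sR=20/29; mL=1890/2117, mR=880/2117; mL+mR=2770/2117 → advance +1; mR−mL=-1010/2117 → turn -1·90°
n=1: pose=(-5,-1,E); sL=160/221, sR=32/49; mL=11376/10829, mR=3152/10829; mL+mR=14528/10829 → advance +1; mR−mL=-8224/10829 → turn -1·90°
n=2: pose=(-4,-1,S); sL=80/109, sR=80/137; mL=15320/14933, mR=3240/14933; mL+mR=18560/14933 → advance +1; mR−mL=-12080/14933 → turn -1·90°
n=3: pose=(-4,-2,W); sL=160/289, sR=160/261; mL=64880/75429, mR=25360/75429; mL+mR=30080/25143 → advance +1; mR−mL=-39520/75429 → turn -1·90°
n=4: pose=(-5,-2,N); sL=40/73, sR=20/29; mL=1890/2117, mR=880/2117; mL+mR=2770/2117 → advance +1; mR−mL=-1010/2117 → turn -1·90°

0 40/73 20/29 1890/2117 880/2117 -5 -2 N
1 160/221 32/49 11376/10829 3152/10829 -5 -1 E
2 80/109 80/137 15320/14933 3240/14933 -4 -1 S
3 160/289 160/261 64880/75429 25360/75429 -4 -2 W
4 40/73 20/29 1890/2117 880/2117 -5 -2 N
final -5 -1 E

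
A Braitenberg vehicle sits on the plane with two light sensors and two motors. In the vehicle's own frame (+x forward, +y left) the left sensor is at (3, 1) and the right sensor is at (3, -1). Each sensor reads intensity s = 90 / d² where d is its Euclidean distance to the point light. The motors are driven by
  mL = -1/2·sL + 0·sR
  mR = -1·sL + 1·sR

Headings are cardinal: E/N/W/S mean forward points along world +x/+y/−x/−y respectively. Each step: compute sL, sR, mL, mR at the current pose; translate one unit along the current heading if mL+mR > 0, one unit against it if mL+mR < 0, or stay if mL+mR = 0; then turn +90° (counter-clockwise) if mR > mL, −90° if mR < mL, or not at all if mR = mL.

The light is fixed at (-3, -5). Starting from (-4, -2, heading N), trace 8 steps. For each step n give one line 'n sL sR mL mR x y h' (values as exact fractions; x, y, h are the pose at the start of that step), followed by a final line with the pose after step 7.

n=0: pose=(-4,-2,N); sL=9/4, sR=5/2; mL=-9/8, mR=1/4; mL+mR=-7/8 → advance -1; mR−mL=11/8 → turn +1·90°
n=1: pose=(-4,-3,W); sL=90/17, sR=18/5; mL=-45/17, mR=-144/85; mL+mR=-369/85 → advance -1; mR−mL=81/85 → turn +1·90°
n=2: pose=(-3,-3,S); sL=45, sR=45; mL=-45/2, mR=0; mL+mR=-45/2 → advance -1; mR−mL=45/2 → turn +1·90°
n=3: pose=(-3,-2,E); sL=18/5, sR=90/13; mL=-9/5, mR=216/65; mL+mR=99/65 → advance +1; mR−mL=333/65 → turn +1·90°
n=4: pose=(-2,-2,N); sL=5/2, sR=9/4; mL=-5/4, mR=-1/4; mL+mR=-3/2 → advance -1; mR−mL=1 → turn +1·90°
n=5: pose=(-2,-3,W); sL=18, sR=90/13; mL=-9, mR=-144/13; mL+mR=-261/13 → advance -1; mR−mL=-27/13 → turn -1·90°
n=6: pose=(-1,-3,N); sL=45/13, sR=45/17; mL=-45/26, mR=-180/221; mL+mR=-1125/442 → advance -1; mR−mL=405/442 → turn +1·90°
n=7: pose=(-1,-4,W); sL=90, sR=18; mL=-45, mR=-72; mL+mR=-117 → advance -1; mR−mL=-27 → turn -1·90°

0 9/4 5/2 -9/8 1/4 -4 -2 N
1 90/17 18/5 -45/17 -144/85 -4 -3 W
2 45 45 -45/2 0 -3 -3 S
3 18/5 90/13 -9/5 216/65 -3 -2 E
4 5/2 9/4 -5/4 -1/4 -2 -2 N
5 18 90/13 -9 -144/13 -2 -3 W
6 45/13 45/17 -45/26 -180/221 -1 -3 N
7 90 18 -45 -72 -1 -4 W
final 0 -4 N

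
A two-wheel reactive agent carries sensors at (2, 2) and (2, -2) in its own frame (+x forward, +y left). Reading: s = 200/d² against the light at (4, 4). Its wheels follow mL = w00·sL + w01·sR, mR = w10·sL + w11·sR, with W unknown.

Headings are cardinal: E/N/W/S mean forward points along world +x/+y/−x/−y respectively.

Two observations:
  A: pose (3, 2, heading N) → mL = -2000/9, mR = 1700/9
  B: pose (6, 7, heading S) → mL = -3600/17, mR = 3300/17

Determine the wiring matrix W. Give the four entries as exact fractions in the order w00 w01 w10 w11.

obs A: pose=(3,2,N) → sL=200/9, sR=200, mL=-2000/9, mR=1700/9
obs B: pose=(6,7,S) → sL=200/17, sR=200, mL=-3600/17, mR=3300/17
sensor matrix S = [[200/9, 200], [200/17, 200]]; det S = 320000/153
solve [mL_A; mL_B] = S·[w00; w01] and [mR_A; mR_B] = S·[w10; w11]:
  w00 = -1, w01 = -1, w10 = -1/2, w11 = 1

-1 -1 -1/2 1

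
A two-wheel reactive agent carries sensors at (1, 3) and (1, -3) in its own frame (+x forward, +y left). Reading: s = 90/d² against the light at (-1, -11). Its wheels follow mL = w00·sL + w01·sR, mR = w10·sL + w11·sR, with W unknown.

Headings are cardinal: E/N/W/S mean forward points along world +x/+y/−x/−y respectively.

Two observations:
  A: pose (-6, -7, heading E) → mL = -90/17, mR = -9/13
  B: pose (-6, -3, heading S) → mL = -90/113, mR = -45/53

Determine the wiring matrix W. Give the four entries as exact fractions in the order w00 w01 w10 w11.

obs A: pose=(-6,-7,E) → sL=18/13, sR=90/17, mL=-90/17, mR=-9/13
obs B: pose=(-6,-3,S) → sL=90/53, sR=90/113, mL=-90/113, mR=-45/53
sensor matrix S = [[18/13, 90/17], [90/53, 90/113]]; det S = -10439280/1323569
solve [mL_A; mL_B] = S·[w00; w01] and [mR_A; mR_B] = S·[w10; w11]:
  w00 = 0, w01 = -1, w10 = -1/2, w11 = 0

0 -1 -1/2 0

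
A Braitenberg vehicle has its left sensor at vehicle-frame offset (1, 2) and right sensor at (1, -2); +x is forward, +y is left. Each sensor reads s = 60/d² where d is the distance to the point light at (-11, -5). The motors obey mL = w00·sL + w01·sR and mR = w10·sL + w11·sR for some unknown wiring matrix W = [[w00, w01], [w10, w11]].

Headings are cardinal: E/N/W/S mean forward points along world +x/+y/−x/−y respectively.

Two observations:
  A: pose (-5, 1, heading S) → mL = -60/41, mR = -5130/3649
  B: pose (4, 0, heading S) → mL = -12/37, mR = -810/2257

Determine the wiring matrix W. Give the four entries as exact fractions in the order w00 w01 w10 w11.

obs A: pose=(-5,1,S) → sL=60/89, sR=60/41, mL=-60/41, mR=-5130/3649
obs B: pose=(4,0,S) → sL=12/61, sR=12/37, mL=-12/37, mR=-810/2257
sensor matrix S = [[60/89, 60/41], [12/61, 12/37]]; det S = -570240/8235793
solve [mL_A; mL_B] = S·[w00; w01] and [mR_A; mR_B] = S·[w10; w11]:
  w00 = 0, w01 = -1, w10 = -1, w11 = -1/2

0 -1 -1 -1/2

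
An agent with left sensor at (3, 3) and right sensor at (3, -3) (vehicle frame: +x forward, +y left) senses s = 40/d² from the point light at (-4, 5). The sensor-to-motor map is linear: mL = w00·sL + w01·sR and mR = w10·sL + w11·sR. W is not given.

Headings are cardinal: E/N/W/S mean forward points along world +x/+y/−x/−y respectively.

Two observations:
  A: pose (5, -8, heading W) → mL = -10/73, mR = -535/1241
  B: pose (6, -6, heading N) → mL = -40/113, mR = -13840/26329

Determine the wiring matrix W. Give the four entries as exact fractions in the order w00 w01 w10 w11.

-1 0 -1 -1

obs A: pose=(5,-8,W) → sL=10/73, sR=5/17, mL=-10/73, mR=-535/1241
obs B: pose=(6,-6,N) → sL=40/113, sR=40/233, mL=-40/113, mR=-13840/26329
sensor matrix S = [[10/73, 5/17], [40/113, 40/233]]; det S = -2633400/32674289
solve [mL_A; mL_B] = S·[w00; w01] and [mR_A; mR_B] = S·[w10; w11]:
  w00 = -1, w01 = 0, w10 = -1, w11 = -1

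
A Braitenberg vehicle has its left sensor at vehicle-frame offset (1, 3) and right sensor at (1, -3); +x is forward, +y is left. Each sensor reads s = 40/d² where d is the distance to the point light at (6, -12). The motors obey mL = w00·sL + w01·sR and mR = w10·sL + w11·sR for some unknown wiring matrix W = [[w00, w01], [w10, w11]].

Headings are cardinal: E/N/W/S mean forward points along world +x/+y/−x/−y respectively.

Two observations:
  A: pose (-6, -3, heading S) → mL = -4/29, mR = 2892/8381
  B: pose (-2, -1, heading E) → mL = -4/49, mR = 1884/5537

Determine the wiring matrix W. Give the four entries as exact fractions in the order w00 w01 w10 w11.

obs A: pose=(-6,-3,S) → sL=8/29, sR=40/289, mL=-4/29, mR=2892/8381
obs B: pose=(-2,-1,E) → sL=8/49, sR=40/113, mL=-4/49, mR=1884/5537
sensor matrix S = [[8/29, 40/289], [8/49, 40/113]]; det S = 3482880/46405597
solve [mL_A; mL_B] = S·[w00; w01] and [mR_A; mR_B] = S·[w10; w11]:
  w00 = -1/2, w01 = 0, w10 = 1, w11 = 1/2

-1/2 0 1 1/2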